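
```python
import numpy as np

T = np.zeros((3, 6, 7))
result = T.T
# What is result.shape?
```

(7, 6, 3)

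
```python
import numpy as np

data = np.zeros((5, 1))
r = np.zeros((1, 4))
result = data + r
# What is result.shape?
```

(5, 4)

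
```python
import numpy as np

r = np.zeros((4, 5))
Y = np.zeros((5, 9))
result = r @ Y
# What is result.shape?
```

(4, 9)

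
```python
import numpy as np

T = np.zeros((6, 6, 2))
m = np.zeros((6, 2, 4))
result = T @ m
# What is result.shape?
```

(6, 6, 4)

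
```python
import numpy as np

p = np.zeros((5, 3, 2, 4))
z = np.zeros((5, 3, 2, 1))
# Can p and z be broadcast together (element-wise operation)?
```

Yes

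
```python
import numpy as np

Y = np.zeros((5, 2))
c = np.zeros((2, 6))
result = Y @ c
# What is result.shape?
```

(5, 6)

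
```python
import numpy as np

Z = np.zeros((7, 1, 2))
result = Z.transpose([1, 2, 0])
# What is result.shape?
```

(1, 2, 7)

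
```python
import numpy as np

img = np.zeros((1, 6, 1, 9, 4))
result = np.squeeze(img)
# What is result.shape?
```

(6, 9, 4)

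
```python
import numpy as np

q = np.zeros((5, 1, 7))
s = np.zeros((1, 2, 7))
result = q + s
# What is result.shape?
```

(5, 2, 7)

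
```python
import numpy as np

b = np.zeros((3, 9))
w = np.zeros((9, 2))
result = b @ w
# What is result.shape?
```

(3, 2)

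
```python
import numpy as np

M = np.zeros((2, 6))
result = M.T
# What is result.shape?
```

(6, 2)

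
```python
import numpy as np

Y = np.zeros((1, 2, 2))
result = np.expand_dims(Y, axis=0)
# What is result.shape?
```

(1, 1, 2, 2)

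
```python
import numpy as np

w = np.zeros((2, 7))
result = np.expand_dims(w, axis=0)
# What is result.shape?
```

(1, 2, 7)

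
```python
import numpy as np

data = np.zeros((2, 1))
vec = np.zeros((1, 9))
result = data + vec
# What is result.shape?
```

(2, 9)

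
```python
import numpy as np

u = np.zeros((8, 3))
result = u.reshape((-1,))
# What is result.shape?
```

(24,)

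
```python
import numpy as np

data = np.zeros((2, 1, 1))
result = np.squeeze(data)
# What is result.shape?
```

(2,)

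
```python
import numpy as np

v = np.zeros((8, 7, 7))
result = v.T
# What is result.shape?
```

(7, 7, 8)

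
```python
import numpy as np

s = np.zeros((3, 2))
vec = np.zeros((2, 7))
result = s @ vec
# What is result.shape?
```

(3, 7)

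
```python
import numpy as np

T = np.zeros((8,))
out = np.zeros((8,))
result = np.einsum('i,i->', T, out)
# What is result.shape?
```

()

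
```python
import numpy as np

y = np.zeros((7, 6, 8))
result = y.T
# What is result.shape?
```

(8, 6, 7)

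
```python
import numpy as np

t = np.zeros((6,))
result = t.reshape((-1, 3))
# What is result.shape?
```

(2, 3)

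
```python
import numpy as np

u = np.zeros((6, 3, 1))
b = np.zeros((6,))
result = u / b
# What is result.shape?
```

(6, 3, 6)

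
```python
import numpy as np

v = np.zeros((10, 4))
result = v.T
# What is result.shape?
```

(4, 10)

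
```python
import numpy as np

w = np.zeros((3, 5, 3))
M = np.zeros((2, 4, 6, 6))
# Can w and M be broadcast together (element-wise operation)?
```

No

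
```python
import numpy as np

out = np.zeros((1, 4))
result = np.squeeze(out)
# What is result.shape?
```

(4,)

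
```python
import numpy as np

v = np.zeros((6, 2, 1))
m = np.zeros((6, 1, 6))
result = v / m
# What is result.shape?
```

(6, 2, 6)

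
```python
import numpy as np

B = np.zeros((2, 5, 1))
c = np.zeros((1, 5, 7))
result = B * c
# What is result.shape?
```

(2, 5, 7)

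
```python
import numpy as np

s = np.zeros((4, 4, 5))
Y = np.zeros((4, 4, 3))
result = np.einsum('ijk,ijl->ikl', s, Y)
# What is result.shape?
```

(4, 5, 3)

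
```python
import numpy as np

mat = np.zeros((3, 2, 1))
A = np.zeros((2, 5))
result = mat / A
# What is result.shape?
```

(3, 2, 5)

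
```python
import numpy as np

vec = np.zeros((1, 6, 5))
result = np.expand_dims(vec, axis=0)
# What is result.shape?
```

(1, 1, 6, 5)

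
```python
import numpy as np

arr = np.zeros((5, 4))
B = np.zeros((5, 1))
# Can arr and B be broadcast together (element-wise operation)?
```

Yes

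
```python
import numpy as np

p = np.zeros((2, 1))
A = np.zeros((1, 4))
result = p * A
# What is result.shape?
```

(2, 4)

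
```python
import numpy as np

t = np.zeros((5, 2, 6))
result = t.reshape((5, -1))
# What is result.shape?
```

(5, 12)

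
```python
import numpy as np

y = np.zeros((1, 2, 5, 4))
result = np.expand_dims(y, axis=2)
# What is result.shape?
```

(1, 2, 1, 5, 4)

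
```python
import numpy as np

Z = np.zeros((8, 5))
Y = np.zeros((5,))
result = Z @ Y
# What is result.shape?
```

(8,)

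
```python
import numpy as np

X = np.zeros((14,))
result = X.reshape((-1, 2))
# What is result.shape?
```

(7, 2)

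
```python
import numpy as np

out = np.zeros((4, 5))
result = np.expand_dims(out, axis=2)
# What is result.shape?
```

(4, 5, 1)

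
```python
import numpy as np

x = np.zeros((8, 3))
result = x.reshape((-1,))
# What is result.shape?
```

(24,)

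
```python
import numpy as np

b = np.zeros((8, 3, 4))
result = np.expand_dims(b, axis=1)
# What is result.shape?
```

(8, 1, 3, 4)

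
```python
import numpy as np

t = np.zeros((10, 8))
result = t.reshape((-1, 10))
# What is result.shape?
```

(8, 10)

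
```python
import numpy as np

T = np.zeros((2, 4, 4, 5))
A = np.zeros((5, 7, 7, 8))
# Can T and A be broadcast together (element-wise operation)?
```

No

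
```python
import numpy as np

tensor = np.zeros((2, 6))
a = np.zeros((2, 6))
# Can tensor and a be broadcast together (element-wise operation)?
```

Yes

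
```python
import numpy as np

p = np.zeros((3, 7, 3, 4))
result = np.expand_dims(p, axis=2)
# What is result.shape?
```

(3, 7, 1, 3, 4)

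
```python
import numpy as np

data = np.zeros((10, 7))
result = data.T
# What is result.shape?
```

(7, 10)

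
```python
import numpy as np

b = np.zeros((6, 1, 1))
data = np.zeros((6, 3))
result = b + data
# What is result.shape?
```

(6, 6, 3)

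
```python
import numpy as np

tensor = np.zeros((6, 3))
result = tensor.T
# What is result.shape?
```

(3, 6)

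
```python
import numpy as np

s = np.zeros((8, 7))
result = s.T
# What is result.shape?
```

(7, 8)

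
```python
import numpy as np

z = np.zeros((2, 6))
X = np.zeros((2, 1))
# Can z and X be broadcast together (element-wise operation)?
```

Yes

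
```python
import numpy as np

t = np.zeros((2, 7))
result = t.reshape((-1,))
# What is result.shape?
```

(14,)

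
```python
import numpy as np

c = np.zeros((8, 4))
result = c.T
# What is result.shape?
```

(4, 8)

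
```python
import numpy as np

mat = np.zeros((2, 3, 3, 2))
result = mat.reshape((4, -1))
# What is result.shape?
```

(4, 9)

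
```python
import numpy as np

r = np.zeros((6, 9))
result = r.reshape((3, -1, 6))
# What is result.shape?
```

(3, 3, 6)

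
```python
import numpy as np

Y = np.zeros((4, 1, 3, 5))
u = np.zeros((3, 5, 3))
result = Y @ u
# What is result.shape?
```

(4, 3, 3, 3)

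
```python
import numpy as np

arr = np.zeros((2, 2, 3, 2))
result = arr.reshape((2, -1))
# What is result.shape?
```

(2, 12)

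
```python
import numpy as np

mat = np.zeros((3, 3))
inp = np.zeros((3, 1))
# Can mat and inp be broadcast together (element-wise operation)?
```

Yes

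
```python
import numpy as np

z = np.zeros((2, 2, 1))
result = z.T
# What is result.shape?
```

(1, 2, 2)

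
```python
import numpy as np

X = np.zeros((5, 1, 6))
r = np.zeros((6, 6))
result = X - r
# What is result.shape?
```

(5, 6, 6)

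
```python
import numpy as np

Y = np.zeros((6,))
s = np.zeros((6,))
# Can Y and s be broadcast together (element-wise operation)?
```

Yes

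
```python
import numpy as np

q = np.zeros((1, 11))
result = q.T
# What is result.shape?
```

(11, 1)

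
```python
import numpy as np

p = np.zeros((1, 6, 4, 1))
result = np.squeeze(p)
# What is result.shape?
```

(6, 4)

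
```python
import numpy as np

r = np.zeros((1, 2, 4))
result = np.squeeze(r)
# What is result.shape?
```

(2, 4)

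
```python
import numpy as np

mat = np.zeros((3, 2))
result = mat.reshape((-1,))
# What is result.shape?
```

(6,)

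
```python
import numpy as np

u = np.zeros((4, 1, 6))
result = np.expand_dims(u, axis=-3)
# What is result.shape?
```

(4, 1, 1, 6)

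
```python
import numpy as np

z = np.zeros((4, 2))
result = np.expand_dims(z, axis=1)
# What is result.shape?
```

(4, 1, 2)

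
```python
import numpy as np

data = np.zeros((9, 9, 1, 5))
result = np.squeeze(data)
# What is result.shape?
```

(9, 9, 5)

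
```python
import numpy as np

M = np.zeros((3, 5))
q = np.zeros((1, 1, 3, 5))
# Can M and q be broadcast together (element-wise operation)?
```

Yes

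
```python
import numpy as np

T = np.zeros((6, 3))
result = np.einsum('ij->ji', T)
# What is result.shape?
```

(3, 6)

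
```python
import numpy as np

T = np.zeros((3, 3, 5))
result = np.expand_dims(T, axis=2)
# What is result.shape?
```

(3, 3, 1, 5)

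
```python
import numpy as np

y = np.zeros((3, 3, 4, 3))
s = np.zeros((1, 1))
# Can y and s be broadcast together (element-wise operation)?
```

Yes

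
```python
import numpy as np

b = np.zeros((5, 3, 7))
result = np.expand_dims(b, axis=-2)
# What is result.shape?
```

(5, 3, 1, 7)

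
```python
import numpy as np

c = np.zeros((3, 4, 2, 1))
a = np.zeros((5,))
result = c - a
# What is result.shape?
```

(3, 4, 2, 5)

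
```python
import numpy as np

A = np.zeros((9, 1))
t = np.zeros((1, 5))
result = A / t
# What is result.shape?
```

(9, 5)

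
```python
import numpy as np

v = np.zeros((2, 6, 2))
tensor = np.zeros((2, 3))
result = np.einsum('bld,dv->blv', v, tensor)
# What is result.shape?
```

(2, 6, 3)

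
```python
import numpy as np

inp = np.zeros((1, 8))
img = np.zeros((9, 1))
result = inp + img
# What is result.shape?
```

(9, 8)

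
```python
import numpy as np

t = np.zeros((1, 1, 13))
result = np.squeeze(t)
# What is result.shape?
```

(13,)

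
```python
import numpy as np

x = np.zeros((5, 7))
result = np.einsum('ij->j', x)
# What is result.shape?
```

(7,)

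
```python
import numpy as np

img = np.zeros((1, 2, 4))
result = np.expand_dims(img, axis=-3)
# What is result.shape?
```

(1, 1, 2, 4)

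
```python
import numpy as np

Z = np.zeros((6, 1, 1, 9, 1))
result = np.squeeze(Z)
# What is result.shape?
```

(6, 9)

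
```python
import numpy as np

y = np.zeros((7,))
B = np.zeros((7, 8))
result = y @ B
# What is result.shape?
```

(8,)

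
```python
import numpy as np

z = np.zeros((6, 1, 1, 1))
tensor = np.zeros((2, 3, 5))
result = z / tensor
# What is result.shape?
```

(6, 2, 3, 5)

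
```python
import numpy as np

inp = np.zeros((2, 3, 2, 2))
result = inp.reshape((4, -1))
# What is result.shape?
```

(4, 6)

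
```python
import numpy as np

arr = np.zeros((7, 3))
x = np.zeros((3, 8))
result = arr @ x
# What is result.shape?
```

(7, 8)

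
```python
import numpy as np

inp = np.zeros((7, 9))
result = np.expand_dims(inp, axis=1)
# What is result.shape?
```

(7, 1, 9)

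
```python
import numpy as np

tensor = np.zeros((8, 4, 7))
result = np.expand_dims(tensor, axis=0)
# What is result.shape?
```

(1, 8, 4, 7)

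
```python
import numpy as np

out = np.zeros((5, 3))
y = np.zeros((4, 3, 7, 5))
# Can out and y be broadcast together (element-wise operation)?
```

No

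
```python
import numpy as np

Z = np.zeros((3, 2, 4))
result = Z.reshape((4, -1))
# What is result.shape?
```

(4, 6)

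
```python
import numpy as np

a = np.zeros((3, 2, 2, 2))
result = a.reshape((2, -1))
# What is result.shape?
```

(2, 12)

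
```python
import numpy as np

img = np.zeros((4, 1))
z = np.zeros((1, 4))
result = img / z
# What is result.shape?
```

(4, 4)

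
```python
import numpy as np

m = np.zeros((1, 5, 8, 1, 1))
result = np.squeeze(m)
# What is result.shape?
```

(5, 8)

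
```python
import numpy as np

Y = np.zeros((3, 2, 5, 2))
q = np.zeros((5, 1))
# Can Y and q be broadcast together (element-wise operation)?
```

Yes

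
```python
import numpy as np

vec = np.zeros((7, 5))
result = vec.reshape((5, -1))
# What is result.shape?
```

(5, 7)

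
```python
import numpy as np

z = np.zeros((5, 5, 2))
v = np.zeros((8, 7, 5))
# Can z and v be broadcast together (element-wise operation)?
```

No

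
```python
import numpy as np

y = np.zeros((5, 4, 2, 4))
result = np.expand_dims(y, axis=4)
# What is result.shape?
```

(5, 4, 2, 4, 1)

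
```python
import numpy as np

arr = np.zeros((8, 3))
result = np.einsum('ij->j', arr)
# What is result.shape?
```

(3,)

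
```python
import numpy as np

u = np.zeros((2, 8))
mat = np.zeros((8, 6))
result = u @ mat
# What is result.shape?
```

(2, 6)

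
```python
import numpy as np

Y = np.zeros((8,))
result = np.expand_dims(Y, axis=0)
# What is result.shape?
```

(1, 8)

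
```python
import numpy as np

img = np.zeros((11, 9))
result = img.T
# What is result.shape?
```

(9, 11)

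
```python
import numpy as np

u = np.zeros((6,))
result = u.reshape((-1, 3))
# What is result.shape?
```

(2, 3)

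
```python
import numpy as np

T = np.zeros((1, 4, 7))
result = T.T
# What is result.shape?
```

(7, 4, 1)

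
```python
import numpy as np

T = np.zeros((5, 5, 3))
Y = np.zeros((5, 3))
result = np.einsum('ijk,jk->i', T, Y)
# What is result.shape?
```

(5,)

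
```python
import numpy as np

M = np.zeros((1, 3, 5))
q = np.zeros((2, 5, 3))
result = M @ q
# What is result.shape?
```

(2, 3, 3)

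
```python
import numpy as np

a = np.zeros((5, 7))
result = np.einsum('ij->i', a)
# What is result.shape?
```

(5,)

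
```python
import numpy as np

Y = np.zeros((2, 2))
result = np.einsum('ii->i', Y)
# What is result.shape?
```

(2,)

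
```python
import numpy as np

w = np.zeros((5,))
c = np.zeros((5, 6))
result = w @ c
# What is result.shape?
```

(6,)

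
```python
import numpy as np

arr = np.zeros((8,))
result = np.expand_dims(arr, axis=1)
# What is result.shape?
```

(8, 1)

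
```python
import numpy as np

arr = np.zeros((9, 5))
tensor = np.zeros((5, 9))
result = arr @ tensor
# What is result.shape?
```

(9, 9)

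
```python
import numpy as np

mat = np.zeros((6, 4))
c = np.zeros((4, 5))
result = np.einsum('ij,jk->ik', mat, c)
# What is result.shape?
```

(6, 5)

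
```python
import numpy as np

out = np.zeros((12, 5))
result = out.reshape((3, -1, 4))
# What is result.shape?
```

(3, 5, 4)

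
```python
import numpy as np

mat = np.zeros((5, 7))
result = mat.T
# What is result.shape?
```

(7, 5)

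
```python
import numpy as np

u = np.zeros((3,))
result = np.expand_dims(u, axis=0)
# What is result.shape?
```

(1, 3)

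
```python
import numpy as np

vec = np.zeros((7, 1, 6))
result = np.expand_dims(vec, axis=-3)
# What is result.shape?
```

(7, 1, 1, 6)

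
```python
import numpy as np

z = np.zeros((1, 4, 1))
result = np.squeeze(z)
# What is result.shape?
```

(4,)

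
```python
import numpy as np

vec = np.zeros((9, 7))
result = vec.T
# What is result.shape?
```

(7, 9)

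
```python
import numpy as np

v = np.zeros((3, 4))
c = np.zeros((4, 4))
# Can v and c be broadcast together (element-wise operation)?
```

No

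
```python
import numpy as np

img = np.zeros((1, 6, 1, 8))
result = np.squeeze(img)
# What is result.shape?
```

(6, 8)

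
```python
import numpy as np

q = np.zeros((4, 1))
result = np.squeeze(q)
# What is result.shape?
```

(4,)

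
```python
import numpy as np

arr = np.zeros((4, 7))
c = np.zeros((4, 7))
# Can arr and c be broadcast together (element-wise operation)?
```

Yes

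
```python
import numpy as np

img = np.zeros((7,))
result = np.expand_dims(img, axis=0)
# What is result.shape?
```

(1, 7)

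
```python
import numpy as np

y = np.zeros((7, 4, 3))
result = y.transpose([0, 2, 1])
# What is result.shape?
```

(7, 3, 4)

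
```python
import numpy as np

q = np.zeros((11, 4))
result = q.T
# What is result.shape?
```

(4, 11)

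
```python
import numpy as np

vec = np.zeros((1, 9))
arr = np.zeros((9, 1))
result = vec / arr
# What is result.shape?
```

(9, 9)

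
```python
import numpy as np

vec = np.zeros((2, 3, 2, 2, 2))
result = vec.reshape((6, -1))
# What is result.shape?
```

(6, 8)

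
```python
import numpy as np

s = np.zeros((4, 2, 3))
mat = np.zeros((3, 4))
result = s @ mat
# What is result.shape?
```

(4, 2, 4)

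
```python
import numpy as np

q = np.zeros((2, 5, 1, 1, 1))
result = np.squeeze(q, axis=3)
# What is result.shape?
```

(2, 5, 1, 1)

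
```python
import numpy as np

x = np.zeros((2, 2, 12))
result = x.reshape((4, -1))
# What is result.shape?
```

(4, 12)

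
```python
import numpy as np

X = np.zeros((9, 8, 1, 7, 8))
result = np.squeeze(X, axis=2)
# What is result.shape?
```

(9, 8, 7, 8)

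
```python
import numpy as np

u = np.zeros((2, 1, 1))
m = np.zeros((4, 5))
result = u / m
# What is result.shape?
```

(2, 4, 5)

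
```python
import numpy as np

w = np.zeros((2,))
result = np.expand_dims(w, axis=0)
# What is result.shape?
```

(1, 2)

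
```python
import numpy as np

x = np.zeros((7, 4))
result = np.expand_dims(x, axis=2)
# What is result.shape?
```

(7, 4, 1)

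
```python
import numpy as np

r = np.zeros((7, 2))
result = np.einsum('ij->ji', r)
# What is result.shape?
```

(2, 7)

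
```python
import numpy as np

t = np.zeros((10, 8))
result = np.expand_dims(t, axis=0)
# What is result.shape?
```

(1, 10, 8)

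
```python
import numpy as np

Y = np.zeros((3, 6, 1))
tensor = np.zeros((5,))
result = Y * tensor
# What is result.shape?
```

(3, 6, 5)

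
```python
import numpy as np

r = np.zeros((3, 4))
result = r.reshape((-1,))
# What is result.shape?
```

(12,)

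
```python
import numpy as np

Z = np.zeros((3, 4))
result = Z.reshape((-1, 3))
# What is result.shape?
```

(4, 3)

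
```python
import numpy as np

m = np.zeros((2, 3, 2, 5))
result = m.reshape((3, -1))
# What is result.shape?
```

(3, 20)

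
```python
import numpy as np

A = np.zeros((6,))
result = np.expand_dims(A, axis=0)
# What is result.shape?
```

(1, 6)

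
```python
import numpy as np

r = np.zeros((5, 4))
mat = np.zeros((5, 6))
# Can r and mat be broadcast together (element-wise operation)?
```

No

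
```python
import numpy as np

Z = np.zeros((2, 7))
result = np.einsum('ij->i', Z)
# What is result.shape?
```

(2,)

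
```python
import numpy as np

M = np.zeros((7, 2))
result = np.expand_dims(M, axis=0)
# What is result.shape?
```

(1, 7, 2)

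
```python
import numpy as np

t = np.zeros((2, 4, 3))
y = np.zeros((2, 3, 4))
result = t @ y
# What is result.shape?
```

(2, 4, 4)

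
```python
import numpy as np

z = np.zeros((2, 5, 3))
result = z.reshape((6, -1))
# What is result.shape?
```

(6, 5)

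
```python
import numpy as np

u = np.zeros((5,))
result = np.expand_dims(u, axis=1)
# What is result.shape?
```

(5, 1)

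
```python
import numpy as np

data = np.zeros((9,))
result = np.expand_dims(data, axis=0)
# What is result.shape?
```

(1, 9)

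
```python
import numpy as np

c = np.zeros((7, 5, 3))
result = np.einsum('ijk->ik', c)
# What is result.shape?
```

(7, 3)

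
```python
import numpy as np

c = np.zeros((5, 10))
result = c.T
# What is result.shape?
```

(10, 5)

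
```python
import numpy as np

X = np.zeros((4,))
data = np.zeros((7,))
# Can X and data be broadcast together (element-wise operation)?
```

No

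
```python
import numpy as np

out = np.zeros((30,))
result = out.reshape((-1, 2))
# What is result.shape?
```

(15, 2)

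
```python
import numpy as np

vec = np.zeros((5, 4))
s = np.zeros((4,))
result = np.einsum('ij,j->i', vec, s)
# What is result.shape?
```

(5,)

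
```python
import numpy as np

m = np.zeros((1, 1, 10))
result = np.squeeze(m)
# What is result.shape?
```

(10,)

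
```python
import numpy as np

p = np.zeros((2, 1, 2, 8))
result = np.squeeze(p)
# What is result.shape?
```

(2, 2, 8)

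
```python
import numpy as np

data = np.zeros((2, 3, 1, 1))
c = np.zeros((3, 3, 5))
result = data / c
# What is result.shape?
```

(2, 3, 3, 5)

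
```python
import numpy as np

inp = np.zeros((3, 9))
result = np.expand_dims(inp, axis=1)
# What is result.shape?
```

(3, 1, 9)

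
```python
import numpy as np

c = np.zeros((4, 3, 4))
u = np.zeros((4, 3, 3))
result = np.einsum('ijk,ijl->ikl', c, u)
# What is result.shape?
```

(4, 4, 3)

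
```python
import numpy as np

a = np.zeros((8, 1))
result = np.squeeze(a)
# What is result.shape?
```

(8,)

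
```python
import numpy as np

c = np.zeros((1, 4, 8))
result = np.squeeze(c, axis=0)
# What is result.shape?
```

(4, 8)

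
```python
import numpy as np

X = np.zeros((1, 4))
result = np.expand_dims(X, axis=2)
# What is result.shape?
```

(1, 4, 1)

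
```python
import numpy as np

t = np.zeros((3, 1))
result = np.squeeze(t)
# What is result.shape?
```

(3,)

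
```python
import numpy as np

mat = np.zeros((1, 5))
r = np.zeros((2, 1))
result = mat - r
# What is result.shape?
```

(2, 5)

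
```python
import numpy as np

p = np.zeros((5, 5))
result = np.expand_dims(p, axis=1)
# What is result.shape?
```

(5, 1, 5)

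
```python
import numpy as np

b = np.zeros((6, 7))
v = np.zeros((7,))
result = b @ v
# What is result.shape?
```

(6,)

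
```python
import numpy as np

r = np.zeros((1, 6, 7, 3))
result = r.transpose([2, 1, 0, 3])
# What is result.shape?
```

(7, 6, 1, 3)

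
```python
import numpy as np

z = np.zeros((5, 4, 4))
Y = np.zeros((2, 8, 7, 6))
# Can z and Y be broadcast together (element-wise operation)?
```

No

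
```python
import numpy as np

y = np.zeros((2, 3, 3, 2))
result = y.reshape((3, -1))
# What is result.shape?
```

(3, 12)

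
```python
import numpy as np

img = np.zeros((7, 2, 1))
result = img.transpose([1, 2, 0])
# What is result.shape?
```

(2, 1, 7)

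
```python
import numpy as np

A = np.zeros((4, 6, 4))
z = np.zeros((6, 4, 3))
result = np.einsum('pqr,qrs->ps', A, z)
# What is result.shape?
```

(4, 3)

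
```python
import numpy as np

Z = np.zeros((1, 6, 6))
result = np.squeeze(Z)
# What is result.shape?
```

(6, 6)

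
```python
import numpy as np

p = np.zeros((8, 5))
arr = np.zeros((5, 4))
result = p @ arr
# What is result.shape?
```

(8, 4)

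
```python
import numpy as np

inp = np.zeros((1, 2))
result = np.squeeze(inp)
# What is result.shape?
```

(2,)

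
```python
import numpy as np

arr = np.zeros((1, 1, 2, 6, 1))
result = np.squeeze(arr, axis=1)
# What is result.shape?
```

(1, 2, 6, 1)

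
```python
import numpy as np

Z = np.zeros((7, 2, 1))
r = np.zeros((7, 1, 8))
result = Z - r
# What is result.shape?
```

(7, 2, 8)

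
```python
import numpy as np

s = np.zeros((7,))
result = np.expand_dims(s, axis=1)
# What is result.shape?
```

(7, 1)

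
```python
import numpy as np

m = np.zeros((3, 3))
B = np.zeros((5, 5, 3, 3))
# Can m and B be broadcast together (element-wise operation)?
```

Yes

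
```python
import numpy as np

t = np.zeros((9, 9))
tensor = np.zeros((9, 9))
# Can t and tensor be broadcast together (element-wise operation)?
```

Yes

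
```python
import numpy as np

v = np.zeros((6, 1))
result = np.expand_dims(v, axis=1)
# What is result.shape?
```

(6, 1, 1)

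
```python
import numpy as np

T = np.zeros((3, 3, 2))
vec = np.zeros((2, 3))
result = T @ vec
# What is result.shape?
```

(3, 3, 3)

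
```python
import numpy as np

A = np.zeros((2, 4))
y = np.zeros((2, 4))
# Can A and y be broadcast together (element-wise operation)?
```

Yes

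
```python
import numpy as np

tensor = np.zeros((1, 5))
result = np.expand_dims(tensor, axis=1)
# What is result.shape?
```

(1, 1, 5)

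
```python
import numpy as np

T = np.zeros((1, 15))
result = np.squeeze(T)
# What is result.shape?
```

(15,)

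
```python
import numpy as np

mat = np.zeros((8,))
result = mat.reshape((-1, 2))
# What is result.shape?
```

(4, 2)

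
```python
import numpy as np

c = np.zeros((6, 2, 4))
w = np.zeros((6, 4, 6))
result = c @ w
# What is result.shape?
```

(6, 2, 6)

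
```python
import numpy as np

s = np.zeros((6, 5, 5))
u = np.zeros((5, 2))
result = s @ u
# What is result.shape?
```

(6, 5, 2)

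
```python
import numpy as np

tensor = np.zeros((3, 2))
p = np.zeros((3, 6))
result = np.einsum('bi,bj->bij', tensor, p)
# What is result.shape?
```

(3, 2, 6)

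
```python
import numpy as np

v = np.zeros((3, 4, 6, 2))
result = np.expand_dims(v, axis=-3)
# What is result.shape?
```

(3, 4, 1, 6, 2)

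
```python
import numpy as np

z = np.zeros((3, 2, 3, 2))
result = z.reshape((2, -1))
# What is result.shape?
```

(2, 18)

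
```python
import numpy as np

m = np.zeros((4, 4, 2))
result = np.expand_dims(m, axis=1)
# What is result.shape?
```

(4, 1, 4, 2)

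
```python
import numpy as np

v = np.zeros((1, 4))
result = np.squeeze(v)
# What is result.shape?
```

(4,)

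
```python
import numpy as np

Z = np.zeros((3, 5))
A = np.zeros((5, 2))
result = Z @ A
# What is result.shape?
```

(3, 2)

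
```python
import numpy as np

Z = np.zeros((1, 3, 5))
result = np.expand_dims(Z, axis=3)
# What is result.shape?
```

(1, 3, 5, 1)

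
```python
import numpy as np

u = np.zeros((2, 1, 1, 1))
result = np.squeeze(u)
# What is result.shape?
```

(2,)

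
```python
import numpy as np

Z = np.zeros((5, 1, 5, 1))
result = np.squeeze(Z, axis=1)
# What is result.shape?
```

(5, 5, 1)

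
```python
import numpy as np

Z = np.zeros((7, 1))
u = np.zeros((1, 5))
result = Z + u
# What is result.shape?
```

(7, 5)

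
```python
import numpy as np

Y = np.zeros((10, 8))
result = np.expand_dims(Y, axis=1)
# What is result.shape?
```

(10, 1, 8)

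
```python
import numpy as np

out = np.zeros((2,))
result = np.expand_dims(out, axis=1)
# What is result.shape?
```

(2, 1)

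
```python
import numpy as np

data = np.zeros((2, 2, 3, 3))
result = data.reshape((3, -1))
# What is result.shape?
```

(3, 12)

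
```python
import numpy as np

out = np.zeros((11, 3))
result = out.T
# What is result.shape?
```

(3, 11)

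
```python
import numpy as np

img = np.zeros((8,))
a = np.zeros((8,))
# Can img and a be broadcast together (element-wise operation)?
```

Yes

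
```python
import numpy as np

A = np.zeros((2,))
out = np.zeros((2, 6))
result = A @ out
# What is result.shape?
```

(6,)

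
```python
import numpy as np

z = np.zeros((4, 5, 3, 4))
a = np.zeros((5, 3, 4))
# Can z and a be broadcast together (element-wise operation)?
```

Yes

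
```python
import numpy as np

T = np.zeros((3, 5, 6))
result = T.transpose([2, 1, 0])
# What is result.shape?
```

(6, 5, 3)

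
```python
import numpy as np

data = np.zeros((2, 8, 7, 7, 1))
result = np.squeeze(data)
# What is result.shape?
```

(2, 8, 7, 7)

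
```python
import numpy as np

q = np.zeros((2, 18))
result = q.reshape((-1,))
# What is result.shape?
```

(36,)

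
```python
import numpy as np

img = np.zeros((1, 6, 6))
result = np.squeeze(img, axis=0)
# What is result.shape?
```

(6, 6)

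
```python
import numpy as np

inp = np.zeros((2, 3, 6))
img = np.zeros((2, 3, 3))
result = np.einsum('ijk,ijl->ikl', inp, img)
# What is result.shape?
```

(2, 6, 3)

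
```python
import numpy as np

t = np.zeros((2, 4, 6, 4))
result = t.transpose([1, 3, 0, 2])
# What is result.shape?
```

(4, 4, 2, 6)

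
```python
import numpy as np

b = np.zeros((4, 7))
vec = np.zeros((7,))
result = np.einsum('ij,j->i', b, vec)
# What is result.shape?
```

(4,)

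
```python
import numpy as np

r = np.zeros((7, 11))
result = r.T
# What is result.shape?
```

(11, 7)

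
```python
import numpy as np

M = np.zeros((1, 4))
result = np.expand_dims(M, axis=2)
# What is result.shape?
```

(1, 4, 1)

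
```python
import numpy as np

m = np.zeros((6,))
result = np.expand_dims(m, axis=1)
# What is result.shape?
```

(6, 1)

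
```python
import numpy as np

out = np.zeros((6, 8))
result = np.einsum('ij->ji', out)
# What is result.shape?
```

(8, 6)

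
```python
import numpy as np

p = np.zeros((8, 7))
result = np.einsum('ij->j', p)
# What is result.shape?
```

(7,)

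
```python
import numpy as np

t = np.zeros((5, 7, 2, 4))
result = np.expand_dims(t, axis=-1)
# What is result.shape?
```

(5, 7, 2, 4, 1)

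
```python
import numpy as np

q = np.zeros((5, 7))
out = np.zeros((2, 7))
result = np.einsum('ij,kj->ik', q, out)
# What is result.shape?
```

(5, 2)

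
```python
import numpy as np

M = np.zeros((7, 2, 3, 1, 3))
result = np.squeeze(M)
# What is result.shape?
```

(7, 2, 3, 3)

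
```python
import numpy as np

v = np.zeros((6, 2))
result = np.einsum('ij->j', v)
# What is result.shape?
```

(2,)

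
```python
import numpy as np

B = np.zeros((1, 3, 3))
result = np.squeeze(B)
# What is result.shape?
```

(3, 3)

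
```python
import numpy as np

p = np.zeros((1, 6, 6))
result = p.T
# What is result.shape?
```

(6, 6, 1)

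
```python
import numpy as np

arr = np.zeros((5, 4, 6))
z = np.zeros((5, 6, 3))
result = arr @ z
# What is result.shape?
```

(5, 4, 3)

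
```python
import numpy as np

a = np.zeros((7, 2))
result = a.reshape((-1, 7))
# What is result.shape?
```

(2, 7)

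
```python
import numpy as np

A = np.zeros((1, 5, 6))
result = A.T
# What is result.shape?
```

(6, 5, 1)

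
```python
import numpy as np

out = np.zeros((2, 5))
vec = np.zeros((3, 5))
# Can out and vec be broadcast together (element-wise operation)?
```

No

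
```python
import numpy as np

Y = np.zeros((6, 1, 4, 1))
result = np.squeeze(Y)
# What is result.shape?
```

(6, 4)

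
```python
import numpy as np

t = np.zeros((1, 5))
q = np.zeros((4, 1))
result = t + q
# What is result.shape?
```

(4, 5)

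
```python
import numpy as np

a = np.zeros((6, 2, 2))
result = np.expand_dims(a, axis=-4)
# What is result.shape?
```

(1, 6, 2, 2)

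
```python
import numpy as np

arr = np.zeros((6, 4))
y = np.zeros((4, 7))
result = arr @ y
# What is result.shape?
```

(6, 7)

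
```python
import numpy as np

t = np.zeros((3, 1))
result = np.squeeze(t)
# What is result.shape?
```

(3,)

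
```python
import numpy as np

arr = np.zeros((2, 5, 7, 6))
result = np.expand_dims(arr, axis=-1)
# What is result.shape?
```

(2, 5, 7, 6, 1)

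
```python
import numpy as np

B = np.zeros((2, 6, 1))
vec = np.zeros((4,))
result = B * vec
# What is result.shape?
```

(2, 6, 4)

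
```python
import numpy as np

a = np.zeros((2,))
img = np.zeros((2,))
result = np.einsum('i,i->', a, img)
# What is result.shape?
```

()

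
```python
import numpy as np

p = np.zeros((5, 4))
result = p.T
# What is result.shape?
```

(4, 5)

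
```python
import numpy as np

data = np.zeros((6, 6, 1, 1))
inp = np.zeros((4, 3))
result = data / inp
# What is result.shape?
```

(6, 6, 4, 3)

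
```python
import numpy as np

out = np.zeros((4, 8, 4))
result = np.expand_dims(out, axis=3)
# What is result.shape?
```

(4, 8, 4, 1)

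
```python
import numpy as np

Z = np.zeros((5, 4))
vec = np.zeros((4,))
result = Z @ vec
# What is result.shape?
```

(5,)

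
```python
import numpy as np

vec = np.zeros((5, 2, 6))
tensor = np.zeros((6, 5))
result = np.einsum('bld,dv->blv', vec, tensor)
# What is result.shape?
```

(5, 2, 5)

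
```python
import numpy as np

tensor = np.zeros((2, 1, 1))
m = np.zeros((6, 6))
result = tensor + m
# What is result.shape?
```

(2, 6, 6)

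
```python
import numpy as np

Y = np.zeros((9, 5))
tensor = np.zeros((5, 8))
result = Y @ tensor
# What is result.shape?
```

(9, 8)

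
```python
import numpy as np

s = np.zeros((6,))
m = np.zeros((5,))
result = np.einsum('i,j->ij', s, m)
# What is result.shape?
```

(6, 5)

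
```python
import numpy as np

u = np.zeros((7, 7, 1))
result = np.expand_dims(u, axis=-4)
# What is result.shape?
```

(1, 7, 7, 1)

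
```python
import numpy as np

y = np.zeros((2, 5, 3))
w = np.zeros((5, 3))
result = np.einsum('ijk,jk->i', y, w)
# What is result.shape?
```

(2,)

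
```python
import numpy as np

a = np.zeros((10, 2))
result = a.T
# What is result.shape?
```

(2, 10)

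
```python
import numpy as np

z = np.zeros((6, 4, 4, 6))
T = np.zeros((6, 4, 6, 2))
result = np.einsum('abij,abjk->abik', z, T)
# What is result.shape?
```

(6, 4, 4, 2)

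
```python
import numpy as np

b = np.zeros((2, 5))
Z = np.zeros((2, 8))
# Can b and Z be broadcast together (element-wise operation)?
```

No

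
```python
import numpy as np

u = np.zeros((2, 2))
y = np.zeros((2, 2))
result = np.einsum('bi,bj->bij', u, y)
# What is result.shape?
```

(2, 2, 2)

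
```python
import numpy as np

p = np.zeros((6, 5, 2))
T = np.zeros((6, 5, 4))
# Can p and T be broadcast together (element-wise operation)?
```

No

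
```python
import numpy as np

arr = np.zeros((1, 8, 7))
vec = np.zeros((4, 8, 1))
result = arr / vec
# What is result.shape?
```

(4, 8, 7)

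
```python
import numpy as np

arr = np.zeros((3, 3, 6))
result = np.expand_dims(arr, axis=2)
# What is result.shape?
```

(3, 3, 1, 6)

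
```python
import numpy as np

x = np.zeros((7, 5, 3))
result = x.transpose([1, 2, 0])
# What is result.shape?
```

(5, 3, 7)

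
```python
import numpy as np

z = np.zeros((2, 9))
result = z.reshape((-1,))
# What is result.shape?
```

(18,)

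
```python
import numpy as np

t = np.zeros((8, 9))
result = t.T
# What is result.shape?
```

(9, 8)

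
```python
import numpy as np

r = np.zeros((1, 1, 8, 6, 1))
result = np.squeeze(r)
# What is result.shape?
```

(8, 6)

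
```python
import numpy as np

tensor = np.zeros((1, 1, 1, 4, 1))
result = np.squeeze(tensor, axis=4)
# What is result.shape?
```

(1, 1, 1, 4)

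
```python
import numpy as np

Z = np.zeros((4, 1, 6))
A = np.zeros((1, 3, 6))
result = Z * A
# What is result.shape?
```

(4, 3, 6)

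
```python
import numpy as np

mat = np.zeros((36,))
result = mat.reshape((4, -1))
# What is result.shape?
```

(4, 9)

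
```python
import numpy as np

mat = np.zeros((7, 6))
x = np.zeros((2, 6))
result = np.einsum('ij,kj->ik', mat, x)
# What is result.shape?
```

(7, 2)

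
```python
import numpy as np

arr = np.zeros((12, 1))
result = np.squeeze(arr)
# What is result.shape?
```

(12,)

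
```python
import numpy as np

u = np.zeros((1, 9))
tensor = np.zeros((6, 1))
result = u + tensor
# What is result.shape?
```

(6, 9)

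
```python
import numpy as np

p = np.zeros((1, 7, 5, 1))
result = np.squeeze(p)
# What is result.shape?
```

(7, 5)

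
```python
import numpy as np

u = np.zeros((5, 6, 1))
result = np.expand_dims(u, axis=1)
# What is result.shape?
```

(5, 1, 6, 1)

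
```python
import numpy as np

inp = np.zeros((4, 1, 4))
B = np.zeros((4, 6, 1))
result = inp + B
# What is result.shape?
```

(4, 6, 4)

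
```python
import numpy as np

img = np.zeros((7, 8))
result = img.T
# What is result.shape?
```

(8, 7)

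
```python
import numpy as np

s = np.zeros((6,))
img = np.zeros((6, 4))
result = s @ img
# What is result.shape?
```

(4,)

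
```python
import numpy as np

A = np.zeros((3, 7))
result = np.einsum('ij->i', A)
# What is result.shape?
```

(3,)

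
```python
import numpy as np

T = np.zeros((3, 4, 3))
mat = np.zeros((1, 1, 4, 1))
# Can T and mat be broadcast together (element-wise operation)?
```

Yes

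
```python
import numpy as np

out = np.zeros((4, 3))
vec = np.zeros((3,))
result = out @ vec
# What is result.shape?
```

(4,)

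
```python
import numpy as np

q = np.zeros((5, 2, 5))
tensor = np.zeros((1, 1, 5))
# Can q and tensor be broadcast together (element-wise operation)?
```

Yes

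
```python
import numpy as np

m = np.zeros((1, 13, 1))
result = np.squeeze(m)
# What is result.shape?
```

(13,)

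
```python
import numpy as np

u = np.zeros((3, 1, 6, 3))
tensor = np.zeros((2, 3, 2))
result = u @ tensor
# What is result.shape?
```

(3, 2, 6, 2)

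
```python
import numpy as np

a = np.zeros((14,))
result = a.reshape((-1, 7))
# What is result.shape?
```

(2, 7)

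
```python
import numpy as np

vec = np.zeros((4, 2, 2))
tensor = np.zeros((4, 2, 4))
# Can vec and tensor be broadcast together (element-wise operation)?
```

No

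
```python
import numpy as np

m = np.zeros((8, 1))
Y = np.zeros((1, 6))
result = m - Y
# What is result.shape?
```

(8, 6)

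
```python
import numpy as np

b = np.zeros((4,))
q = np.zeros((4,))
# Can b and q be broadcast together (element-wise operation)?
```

Yes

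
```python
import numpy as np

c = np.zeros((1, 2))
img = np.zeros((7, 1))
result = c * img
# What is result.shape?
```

(7, 2)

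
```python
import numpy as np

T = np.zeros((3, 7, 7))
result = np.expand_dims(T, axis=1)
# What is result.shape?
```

(3, 1, 7, 7)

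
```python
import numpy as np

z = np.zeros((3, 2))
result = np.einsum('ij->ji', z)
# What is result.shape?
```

(2, 3)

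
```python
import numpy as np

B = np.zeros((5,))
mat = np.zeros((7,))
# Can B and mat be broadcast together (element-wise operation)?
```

No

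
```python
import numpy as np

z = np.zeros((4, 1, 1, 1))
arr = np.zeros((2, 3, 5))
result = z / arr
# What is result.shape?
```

(4, 2, 3, 5)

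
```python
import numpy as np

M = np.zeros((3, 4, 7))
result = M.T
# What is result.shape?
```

(7, 4, 3)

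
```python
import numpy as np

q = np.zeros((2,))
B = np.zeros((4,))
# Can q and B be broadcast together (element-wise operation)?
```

No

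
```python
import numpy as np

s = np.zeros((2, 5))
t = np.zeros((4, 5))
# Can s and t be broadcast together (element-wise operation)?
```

No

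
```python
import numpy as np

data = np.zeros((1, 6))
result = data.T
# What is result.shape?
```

(6, 1)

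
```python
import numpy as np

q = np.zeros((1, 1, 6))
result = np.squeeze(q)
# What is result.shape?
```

(6,)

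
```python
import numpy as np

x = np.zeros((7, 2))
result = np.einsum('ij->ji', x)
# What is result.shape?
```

(2, 7)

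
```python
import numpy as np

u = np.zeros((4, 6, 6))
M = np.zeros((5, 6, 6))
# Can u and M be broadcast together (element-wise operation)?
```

No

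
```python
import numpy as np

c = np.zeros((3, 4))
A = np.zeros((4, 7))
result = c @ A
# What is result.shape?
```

(3, 7)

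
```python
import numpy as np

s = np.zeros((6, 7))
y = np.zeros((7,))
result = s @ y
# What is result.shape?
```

(6,)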